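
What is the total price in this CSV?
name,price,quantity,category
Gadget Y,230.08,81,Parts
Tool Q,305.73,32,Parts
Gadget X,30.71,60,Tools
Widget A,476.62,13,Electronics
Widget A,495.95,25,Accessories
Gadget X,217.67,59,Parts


Computing total price:
Values: [230.08, 305.73, 30.71, 476.62, 495.95, 217.67]
Sum = 1756.76

1756.76


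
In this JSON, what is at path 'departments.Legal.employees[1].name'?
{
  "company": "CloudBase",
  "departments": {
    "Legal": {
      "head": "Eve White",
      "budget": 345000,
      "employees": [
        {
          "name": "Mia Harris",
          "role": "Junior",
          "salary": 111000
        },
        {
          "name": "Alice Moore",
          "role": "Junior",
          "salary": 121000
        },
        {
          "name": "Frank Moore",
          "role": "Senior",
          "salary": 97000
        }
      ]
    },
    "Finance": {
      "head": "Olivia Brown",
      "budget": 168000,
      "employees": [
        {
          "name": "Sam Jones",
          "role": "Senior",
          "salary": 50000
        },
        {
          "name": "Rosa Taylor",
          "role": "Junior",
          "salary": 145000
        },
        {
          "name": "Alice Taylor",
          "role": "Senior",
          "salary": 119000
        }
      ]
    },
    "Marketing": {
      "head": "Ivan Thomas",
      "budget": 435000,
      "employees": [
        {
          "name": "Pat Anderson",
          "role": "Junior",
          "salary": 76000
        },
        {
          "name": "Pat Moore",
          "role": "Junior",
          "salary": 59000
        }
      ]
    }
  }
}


Path: departments.Legal.employees[1].name

Navigate:
  -> departments
  -> Legal
  -> employees[1].name = 'Alice Moore'

Alice Moore


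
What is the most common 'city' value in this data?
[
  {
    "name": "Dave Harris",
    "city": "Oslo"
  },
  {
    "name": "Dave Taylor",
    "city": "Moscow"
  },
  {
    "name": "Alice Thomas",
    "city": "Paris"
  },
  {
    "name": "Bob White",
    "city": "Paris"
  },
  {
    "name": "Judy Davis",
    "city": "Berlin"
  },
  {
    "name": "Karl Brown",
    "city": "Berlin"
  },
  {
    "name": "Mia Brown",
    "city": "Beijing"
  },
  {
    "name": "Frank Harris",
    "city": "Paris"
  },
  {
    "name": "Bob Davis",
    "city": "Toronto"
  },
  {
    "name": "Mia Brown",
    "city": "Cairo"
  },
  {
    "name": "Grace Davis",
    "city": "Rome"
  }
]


Counting 'city' values across 11 records:

  Paris: 3 ###
  Berlin: 2 ##
  Oslo: 1 #
  Moscow: 1 #
  Beijing: 1 #
  Toronto: 1 #
  Cairo: 1 #
  Rome: 1 #

Most common: Paris (3 times)

Paris (3 times)


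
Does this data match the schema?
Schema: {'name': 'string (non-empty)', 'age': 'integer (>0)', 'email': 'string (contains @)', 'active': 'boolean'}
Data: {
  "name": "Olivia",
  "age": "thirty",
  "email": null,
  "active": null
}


Validating each field against schema:
  name: OK (non-empty string)
  age: FAIL ("thirty" is not an integer)
  email: FAIL (null is not a string)
  active: FAIL (null is not a boolean)

Result: INVALID (3 errors: age, email, active)

INVALID (3 errors: age, email, active)


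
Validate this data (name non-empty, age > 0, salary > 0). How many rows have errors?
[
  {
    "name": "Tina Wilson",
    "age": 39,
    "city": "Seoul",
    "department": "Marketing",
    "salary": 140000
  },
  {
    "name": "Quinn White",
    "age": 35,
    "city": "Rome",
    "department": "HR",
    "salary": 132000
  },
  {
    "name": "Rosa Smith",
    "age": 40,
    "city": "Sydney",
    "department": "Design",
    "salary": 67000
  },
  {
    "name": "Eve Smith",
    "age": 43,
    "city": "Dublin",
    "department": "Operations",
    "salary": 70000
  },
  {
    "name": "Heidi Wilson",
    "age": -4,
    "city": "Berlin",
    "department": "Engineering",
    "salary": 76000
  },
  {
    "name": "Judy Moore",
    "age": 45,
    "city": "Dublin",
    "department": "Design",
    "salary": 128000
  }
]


Validating 6 records:
Rules: name non-empty, age > 0, salary > 0

  Row 1 (Tina Wilson): OK
  Row 2 (Quinn White): OK
  Row 3 (Rosa Smith): OK
  Row 4 (Eve Smith): OK
  Row 5 (Heidi Wilson): negative age: -4
  Row 6 (Judy Moore): OK

Total errors: 1

1 errors


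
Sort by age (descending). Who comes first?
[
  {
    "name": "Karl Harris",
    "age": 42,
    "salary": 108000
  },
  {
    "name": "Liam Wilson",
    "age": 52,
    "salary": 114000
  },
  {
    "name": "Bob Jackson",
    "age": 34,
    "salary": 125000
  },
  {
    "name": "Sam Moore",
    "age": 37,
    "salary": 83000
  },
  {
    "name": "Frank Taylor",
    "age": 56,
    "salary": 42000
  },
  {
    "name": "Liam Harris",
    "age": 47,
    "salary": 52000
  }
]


Sort by: age (descending)

Sorted order:
  1. Frank Taylor (age = 56)
  2. Liam Wilson (age = 52)
  3. Liam Harris (age = 47)
  4. Karl Harris (age = 42)
  5. Sam Moore (age = 37)
  6. Bob Jackson (age = 34)

First: Frank Taylor

Frank Taylor


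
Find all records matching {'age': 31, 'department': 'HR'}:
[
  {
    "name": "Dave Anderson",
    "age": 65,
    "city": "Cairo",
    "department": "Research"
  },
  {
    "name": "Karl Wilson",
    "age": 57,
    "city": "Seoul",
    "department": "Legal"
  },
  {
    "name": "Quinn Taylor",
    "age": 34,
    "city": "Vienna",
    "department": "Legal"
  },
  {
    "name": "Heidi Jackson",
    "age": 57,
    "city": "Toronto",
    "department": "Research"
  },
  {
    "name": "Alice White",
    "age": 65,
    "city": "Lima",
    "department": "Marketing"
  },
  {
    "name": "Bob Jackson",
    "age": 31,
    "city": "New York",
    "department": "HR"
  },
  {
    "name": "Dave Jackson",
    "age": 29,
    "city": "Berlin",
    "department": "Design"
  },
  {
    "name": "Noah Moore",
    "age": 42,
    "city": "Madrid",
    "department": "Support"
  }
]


Search criteria: {'age': 31, 'department': 'HR'}

Checking 8 records:
  Dave Anderson: {age: 65, department: Research}
  Karl Wilson: {age: 57, department: Legal}
  Quinn Taylor: {age: 34, department: Legal}
  Heidi Jackson: {age: 57, department: Research}
  Alice White: {age: 65, department: Marketing}
  Bob Jackson: {age: 31, department: HR} <-- MATCH
  Dave Jackson: {age: 29, department: Design}
  Noah Moore: {age: 42, department: Support}

Matches: ["Bob Jackson"]

["Bob Jackson"]


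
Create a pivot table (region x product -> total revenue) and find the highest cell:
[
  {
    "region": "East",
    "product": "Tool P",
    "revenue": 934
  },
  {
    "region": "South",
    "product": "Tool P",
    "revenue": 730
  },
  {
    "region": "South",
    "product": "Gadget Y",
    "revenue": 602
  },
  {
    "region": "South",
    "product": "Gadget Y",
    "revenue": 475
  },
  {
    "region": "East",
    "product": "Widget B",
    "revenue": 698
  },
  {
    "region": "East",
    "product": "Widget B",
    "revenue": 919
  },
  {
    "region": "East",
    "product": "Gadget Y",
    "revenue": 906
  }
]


Pivot: region (rows) x product (columns) -> total revenue

     Gadget Y      Tool P        Widget B    
East           906           934          1617  
South         1077           730             0  

Highest: East / Widget B = $1617

East / Widget B = $1617


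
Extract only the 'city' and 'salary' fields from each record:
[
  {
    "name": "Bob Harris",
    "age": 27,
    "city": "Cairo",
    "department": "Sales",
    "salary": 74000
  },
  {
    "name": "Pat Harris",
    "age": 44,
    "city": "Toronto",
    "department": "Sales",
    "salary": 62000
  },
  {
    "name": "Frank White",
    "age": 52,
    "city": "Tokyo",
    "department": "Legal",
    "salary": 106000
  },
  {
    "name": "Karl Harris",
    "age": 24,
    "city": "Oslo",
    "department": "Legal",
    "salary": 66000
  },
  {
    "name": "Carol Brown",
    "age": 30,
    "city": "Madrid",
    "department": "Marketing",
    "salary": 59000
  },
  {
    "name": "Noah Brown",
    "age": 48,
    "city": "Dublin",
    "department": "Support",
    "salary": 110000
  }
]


Original: 6 records with fields: name, age, city, department, salary
Keep: ['city', 'salary']
Drop: ['name', 'age', 'department']
Result: 6 records, 2 fields each

[
  {
    "city": "Cairo",
    "salary": 74000
  },
  {
    "city": "Toronto",
    "salary": 62000
  },
  {
    "city": "Tokyo",
    "salary": 106000
  },
  {
    "city": "Oslo",
    "salary": 66000
  },
  {
    "city": "Madrid",
    "salary": 59000
  },
  {
    "city": "Dublin",
    "salary": 110000
  }
]


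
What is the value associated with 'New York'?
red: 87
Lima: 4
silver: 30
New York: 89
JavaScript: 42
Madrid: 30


Looking up key 'New York'
Value: 89

89


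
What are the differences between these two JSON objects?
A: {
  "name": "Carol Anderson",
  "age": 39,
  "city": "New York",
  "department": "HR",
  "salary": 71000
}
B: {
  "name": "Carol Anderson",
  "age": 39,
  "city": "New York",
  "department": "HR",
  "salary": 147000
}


Comparing each field (in key order):
  name: same
  age: same
  city: same
  department: same
  salary: DIFFERENT
Differences:
  salary: 71000 -> 147000

1 field(s) changed

1 change: salary


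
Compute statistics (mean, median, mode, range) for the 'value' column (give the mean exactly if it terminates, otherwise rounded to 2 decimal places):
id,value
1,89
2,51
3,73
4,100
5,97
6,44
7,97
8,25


Data: [89, 51, 73, 100, 97, 44, 97, 25]
Count: 8
Sum: 576
Mean: 576/8 = 72
Sorted: [25, 44, 51, 73, 89, 97, 97, 100]
Median: 81.0
Mode: 97 (2 times)
Range: 100 - 25 = 75
Min: 25, Max: 100

mean=72, median=81.0, mode=97, range=75


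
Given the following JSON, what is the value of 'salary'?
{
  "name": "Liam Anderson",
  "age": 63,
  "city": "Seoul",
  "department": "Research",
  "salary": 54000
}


Looking up field 'salary'
Value: 54000

54000


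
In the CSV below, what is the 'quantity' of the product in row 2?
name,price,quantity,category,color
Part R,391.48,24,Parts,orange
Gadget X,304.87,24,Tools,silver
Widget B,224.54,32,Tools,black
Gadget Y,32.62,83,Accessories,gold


Query: Row 2 ('Gadget X'), column 'quantity'
Value: 24

24


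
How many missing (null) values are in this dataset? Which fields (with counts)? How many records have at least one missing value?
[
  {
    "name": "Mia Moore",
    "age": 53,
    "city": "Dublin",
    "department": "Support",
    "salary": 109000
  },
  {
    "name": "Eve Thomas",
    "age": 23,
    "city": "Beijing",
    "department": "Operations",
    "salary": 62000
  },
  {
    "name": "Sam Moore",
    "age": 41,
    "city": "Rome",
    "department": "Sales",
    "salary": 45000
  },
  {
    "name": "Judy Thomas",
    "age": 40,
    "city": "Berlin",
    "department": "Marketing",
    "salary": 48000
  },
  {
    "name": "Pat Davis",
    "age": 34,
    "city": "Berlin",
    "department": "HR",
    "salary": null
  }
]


Checking for missing (null) values in 5 records:

  Mia Moore: complete
  Eve Thomas: complete
  Sam Moore: complete
  Judy Thomas: complete
  Pat Davis: salary

Per field:
  name: 0 missing
  age: 0 missing
  city: 0 missing
  department: 0 missing
  salary: 1 missing

Total missing values: 1
Records with any missing: 1

1 missing values (salary: 1); 1 incomplete records


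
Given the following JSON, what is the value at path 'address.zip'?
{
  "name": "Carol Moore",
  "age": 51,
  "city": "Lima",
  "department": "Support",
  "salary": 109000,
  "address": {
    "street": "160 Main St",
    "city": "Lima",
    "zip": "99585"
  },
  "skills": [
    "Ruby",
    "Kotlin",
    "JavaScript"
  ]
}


Query: address.zip
Path: address -> zip
Value: 99585

99585


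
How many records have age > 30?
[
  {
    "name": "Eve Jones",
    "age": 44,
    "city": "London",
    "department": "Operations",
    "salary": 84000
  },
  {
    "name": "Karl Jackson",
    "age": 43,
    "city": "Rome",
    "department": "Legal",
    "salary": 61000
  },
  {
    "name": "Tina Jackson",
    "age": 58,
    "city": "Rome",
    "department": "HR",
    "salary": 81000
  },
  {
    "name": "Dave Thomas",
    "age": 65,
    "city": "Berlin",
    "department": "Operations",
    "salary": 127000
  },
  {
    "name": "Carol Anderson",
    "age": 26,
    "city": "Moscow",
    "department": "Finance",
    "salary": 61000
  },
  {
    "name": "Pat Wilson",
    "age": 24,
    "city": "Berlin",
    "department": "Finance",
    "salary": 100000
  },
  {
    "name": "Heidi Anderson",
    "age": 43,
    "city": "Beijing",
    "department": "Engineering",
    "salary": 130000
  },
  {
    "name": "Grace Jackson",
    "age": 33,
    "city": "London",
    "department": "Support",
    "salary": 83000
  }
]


Data: 8 records
Condition: age > 30

Checking each record:
  Eve Jones: 44 MATCH
  Karl Jackson: 43 MATCH
  Tina Jackson: 58 MATCH
  Dave Thomas: 65 MATCH
  Carol Anderson: 26
  Pat Wilson: 24
  Heidi Anderson: 43 MATCH
  Grace Jackson: 33 MATCH

Count: 6

6


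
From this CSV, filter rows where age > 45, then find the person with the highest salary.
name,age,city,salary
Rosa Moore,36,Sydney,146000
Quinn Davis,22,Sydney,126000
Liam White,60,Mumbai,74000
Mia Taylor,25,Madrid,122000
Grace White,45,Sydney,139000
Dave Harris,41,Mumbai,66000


Filter: age > 45
Sort by: salary (descending)

Filtered records (1):
  Liam White, age 60, salary $74000

Highest salary: Liam White ($74000)

Liam White


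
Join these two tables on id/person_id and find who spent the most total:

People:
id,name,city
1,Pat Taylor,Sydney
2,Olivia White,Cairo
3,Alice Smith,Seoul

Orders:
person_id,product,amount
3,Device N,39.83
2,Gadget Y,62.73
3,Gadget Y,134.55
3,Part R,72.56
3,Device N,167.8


Join on: people.id = orders.person_id

Joined rows:
  Alice Smith (Seoul) bought Device N for $39.83
  Olivia White (Cairo) bought Gadget Y for $62.73
  Alice Smith (Seoul) bought Gadget Y for $134.55
  Alice Smith (Seoul) bought Part R for $72.56
  Alice Smith (Seoul) bought Device N for $167.8

Total per person:
  Alice Smith: $414.74
  Olivia White: $62.73

Top spender: Alice Smith ($414.74)

Alice Smith ($414.74)


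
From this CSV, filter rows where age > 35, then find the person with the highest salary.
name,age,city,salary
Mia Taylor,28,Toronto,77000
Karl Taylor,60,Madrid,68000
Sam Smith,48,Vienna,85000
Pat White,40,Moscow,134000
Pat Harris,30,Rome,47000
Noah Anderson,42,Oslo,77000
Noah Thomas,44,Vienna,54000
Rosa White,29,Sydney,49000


Filter: age > 35
Sort by: salary (descending)

Filtered records (5):
  Pat White, age 40, salary $134000
  Sam Smith, age 48, salary $85000
  Noah Anderson, age 42, salary $77000
  Karl Taylor, age 60, salary $68000
  Noah Thomas, age 44, salary $54000

Highest salary: Pat White ($134000)

Pat White


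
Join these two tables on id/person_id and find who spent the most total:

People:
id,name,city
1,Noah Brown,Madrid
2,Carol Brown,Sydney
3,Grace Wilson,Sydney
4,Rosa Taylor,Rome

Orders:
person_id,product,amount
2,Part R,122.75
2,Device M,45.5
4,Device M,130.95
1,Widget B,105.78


Join on: people.id = orders.person_id

Joined rows:
  Carol Brown (Sydney) bought Part R for $122.75
  Carol Brown (Sydney) bought Device M for $45.5
  Rosa Taylor (Rome) bought Device M for $130.95
  Noah Brown (Madrid) bought Widget B for $105.78

Total per person:
  Carol Brown: $168.25
  Rosa Taylor: $130.95
  Noah Brown: $105.78

Top spender: Carol Brown ($168.25)

Carol Brown ($168.25)


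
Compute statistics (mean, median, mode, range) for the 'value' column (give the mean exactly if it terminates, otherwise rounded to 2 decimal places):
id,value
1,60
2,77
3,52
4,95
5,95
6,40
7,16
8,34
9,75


Data: [60, 77, 52, 95, 95, 40, 16, 34, 75]
Count: 9
Sum: 544
Mean: 544/9 ≈ 60.44 (rounded to 2 decimal places)
Sorted: [16, 34, 40, 52, 60, 75, 77, 95, 95]
Median: 60.0
Mode: 95 (2 times)
Range: 95 - 16 = 79
Min: 16, Max: 95

mean≈60.44, median=60.0, mode=95, range=79


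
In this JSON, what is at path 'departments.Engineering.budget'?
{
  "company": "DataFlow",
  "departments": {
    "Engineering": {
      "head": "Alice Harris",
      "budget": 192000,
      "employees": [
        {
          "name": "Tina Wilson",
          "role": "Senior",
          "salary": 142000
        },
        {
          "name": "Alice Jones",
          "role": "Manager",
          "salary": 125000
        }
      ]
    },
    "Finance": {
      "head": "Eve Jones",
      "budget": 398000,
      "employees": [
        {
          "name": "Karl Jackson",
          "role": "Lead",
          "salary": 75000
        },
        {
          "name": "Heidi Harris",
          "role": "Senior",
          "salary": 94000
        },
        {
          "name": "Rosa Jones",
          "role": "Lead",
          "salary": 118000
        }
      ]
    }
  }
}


Path: departments.Engineering.budget

Navigate:
  -> departments
  -> Engineering
  -> budget = 192000

192000


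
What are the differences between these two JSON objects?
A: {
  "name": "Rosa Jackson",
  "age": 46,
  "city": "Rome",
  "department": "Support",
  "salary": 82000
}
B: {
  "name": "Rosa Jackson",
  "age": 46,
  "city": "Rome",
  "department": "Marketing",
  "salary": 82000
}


Comparing each field (in key order):
  name: same
  age: same
  city: same
  department: DIFFERENT
  salary: same
Differences:
  department: Support -> Marketing

1 field(s) changed

1 change: department


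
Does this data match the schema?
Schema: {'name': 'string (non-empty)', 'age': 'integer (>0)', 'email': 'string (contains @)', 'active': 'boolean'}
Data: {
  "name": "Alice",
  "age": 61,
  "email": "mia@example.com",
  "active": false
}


Validating each field against schema:
  name: OK (non-empty string)
  age: OK (positive integer)
  email: OK (string with @)
  active: OK (boolean)

Result: VALID

VALID


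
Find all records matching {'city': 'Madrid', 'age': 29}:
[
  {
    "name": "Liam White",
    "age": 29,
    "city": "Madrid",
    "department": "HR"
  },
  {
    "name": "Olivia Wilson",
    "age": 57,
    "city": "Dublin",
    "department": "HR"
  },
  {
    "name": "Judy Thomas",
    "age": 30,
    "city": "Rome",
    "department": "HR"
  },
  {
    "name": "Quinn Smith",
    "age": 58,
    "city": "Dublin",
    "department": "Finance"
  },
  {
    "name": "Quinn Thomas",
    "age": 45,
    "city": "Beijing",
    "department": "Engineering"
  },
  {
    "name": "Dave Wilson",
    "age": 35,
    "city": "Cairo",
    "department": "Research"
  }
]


Search criteria: {'city': 'Madrid', 'age': 29}

Checking 6 records:
  Liam White: {city: Madrid, age: 29} <-- MATCH
  Olivia Wilson: {city: Dublin, age: 57}
  Judy Thomas: {city: Rome, age: 30}
  Quinn Smith: {city: Dublin, age: 58}
  Quinn Thomas: {city: Beijing, age: 45}
  Dave Wilson: {city: Cairo, age: 35}

Matches: ["Liam White"]

["Liam White"]


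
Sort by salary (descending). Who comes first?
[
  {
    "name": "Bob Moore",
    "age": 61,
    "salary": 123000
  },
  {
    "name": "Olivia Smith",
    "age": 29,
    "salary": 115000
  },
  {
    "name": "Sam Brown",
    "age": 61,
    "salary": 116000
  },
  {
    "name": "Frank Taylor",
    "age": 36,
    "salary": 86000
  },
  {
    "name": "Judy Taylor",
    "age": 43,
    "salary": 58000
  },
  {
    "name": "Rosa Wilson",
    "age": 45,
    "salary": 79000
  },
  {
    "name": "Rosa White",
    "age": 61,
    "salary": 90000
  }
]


Sort by: salary (descending)

Sorted order:
  1. Bob Moore (salary = 123000)
  2. Sam Brown (salary = 116000)
  3. Olivia Smith (salary = 115000)
  4. Rosa White (salary = 90000)
  5. Frank Taylor (salary = 86000)
  6. Rosa Wilson (salary = 79000)
  7. Judy Taylor (salary = 58000)

First: Bob Moore

Bob Moore


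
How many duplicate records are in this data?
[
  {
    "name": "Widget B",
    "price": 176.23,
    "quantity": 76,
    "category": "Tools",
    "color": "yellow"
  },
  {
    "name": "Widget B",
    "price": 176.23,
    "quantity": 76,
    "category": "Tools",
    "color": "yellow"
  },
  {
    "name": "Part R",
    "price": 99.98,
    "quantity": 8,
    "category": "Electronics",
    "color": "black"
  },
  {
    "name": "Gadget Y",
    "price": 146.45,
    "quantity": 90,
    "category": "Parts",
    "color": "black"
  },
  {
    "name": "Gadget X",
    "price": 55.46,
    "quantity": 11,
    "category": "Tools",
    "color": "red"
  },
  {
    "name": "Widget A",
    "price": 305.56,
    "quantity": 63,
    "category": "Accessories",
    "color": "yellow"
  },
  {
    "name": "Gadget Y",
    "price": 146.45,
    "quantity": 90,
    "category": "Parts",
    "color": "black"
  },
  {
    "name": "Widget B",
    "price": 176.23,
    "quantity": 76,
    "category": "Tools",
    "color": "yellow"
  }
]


Checking 8 records for duplicates:

  Row 1: Widget B ($176.23, qty 76)
  Row 2: Widget B ($176.23, qty 76) <-- DUPLICATE
  Row 3: Part R ($99.98, qty 8)
  Row 4: Gadget Y ($146.45, qty 90)
  Row 5: Gadget X ($55.46, qty 11)
  Row 6: Widget A ($305.56, qty 63)
  Row 7: Gadget Y ($146.45, qty 90) <-- DUPLICATE
  Row 8: Widget B ($176.23, qty 76) <-- DUPLICATE

Duplicates found: 3
Unique records: 5

3 duplicates, 5 unique


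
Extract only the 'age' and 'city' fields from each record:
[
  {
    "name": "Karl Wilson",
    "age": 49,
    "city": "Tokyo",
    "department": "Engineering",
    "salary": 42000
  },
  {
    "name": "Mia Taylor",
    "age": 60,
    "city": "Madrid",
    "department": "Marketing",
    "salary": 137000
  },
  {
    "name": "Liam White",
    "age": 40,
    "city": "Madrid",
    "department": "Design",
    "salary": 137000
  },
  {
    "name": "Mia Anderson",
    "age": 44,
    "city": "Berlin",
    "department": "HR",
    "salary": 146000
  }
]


Original: 4 records with fields: name, age, city, department, salary
Keep: ['age', 'city']
Drop: ['name', 'department', 'salary']
Result: 4 records, 2 fields each

[
  {
    "age": 49,
    "city": "Tokyo"
  },
  {
    "age": 60,
    "city": "Madrid"
  },
  {
    "age": 40,
    "city": "Madrid"
  },
  {
    "age": 44,
    "city": "Berlin"
  }
]


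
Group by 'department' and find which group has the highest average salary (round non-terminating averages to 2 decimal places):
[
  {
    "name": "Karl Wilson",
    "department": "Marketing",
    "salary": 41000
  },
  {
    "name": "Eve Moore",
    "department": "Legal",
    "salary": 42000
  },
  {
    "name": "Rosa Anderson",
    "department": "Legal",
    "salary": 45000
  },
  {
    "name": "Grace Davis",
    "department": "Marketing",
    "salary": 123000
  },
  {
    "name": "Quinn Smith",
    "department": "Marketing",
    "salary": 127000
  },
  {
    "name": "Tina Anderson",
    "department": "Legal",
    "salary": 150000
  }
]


Group by: department

Groups:
  Legal: 3 people, avg salary = 237000/3 = $79000
  Marketing: 3 people, avg salary = 291000/3 = $97000

Highest average salary: Marketing ($97000)

Marketing ($97000)


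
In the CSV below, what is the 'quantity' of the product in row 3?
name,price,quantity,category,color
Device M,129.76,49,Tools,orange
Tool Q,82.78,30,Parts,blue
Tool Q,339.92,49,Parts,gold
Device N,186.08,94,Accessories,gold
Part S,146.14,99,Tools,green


Query: Row 3 ('Tool Q'), column 'quantity'
Value: 49

49


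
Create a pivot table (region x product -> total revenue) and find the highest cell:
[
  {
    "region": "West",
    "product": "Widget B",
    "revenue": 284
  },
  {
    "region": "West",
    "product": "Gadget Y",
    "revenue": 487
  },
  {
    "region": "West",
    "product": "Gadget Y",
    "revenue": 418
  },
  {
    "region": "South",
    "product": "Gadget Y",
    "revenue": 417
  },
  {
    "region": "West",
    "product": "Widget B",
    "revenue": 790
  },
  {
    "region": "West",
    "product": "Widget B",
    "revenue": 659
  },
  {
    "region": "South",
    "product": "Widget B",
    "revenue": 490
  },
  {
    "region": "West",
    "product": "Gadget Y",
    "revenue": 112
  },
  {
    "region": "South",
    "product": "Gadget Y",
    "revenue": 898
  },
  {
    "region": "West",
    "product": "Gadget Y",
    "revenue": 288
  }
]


Pivot: region (rows) x product (columns) -> total revenue

     Gadget Y      Widget B    
South         1315           490  
West          1305          1733  

Highest: West / Widget B = $1733

West / Widget B = $1733


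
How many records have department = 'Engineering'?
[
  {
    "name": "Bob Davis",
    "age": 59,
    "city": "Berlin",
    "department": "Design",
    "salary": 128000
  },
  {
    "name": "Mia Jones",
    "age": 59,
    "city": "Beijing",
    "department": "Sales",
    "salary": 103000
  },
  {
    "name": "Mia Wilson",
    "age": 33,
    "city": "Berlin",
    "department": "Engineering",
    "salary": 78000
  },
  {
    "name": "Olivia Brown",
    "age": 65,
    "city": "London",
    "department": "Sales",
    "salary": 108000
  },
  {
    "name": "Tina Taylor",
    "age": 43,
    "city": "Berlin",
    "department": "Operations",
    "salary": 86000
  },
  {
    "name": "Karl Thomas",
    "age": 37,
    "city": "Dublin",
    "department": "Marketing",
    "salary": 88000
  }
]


Data: 6 records
Condition: department = 'Engineering'

Checking each record:
  Bob Davis: Design
  Mia Jones: Sales
  Mia Wilson: Engineering MATCH
  Olivia Brown: Sales
  Tina Taylor: Operations
  Karl Thomas: Marketing

Count: 1

1


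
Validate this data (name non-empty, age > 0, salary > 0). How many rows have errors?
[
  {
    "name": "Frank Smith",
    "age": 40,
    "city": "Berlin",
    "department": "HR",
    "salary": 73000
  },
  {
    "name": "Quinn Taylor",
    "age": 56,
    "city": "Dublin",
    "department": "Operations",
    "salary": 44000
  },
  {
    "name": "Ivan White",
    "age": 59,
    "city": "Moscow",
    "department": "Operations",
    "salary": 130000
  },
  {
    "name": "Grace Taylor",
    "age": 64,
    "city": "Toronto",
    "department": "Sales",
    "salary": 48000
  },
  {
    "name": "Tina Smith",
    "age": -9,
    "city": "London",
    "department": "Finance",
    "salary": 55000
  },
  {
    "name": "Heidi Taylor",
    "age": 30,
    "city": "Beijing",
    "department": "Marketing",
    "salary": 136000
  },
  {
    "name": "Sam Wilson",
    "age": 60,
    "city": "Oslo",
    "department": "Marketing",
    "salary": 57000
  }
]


Validating 7 records:
Rules: name non-empty, age > 0, salary > 0

  Row 1 (Frank Smith): OK
  Row 2 (Quinn Taylor): OK
  Row 3 (Ivan White): OK
  Row 4 (Grace Taylor): OK
  Row 5 (Tina Smith): negative age: -9
  Row 6 (Heidi Taylor): OK
  Row 7 (Sam Wilson): OK

Total errors: 1

1 errors


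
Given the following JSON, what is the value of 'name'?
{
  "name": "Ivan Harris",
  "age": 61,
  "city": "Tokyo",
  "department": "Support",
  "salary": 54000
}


Looking up field 'name'
Value: Ivan Harris

Ivan Harris


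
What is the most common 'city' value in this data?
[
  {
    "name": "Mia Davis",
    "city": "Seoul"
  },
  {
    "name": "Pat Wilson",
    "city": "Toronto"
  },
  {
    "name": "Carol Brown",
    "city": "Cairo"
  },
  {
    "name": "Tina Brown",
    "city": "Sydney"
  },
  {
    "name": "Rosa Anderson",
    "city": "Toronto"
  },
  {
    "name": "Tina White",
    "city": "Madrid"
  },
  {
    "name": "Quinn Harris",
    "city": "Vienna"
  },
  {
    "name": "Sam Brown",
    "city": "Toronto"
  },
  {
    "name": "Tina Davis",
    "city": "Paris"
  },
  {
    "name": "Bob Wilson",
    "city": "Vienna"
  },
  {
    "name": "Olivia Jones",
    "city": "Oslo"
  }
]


Counting 'city' values across 11 records:

  Toronto: 3 ###
  Vienna: 2 ##
  Seoul: 1 #
  Cairo: 1 #
  Sydney: 1 #
  Madrid: 1 #
  Paris: 1 #
  Oslo: 1 #

Most common: Toronto (3 times)

Toronto (3 times)


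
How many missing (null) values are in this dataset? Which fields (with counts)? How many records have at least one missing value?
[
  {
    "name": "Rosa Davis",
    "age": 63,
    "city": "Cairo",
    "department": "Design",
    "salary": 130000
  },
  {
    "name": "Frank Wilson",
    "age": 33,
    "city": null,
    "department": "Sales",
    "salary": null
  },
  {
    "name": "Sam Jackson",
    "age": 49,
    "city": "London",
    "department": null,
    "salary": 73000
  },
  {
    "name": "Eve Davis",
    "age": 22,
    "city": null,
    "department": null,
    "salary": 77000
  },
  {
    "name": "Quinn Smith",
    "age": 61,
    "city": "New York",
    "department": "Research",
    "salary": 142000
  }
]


Checking for missing (null) values in 5 records:

  Rosa Davis: complete
  Frank Wilson: city, salary
  Sam Jackson: department
  Eve Davis: city, department
  Quinn Smith: complete

Per field:
  name: 0 missing
  age: 0 missing
  city: 2 missing
  department: 2 missing
  salary: 1 missing

Total missing values: 5
Records with any missing: 3

5 missing values (city: 2, department: 2, salary: 1); 3 incomplete records


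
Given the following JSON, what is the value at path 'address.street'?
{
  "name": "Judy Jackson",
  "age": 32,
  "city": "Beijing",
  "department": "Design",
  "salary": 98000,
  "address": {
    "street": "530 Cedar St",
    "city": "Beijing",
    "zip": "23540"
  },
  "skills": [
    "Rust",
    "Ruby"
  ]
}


Query: address.street
Path: address -> street
Value: 530 Cedar St

530 Cedar St


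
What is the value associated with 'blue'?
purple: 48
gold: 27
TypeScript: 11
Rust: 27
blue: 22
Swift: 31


Looking up key 'blue'
Value: 22

22


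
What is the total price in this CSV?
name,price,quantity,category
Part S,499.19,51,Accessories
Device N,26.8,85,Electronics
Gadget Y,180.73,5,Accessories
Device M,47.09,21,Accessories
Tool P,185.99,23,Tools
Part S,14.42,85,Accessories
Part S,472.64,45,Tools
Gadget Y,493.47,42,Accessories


Computing total price:
Values: [499.19, 26.8, 180.73, 47.09, 185.99, 14.42, 472.64, 493.47]
Sum = 1920.33

1920.33


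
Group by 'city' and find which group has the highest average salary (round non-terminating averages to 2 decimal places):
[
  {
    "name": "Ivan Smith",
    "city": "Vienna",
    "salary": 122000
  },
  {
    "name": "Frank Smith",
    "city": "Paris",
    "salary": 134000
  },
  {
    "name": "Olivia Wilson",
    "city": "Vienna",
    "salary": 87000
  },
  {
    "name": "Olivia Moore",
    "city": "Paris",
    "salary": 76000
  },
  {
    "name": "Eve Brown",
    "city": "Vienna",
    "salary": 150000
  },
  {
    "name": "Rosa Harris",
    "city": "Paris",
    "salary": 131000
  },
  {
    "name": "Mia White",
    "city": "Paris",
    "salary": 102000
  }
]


Group by: city

Groups:
  Paris: 4 people, avg salary = 443000/4 = $110750
  Vienna: 3 people, avg salary = 359000/3 ≈ $119666.67

Highest average salary: Vienna (≈$119666.67)

Vienna (≈$119666.67)


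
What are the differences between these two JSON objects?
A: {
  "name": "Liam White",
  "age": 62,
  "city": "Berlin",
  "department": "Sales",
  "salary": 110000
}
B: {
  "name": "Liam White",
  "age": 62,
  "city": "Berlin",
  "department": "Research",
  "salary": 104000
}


Comparing each field (in key order):
  name: same
  age: same
  city: same
  department: DIFFERENT
  salary: DIFFERENT
Differences:
  department: Sales -> Research
  salary: 110000 -> 104000

2 field(s) changed

2 changes: department, salary


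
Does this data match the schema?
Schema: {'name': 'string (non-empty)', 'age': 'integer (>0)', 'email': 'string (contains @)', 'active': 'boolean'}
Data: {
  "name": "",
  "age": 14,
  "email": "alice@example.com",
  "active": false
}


Validating each field against schema:
  name: FAIL ("" is an empty string)
  age: OK (positive integer)
  email: OK (string with @)
  active: OK (boolean)

Result: INVALID (1 error: name)

INVALID (1 error: name)


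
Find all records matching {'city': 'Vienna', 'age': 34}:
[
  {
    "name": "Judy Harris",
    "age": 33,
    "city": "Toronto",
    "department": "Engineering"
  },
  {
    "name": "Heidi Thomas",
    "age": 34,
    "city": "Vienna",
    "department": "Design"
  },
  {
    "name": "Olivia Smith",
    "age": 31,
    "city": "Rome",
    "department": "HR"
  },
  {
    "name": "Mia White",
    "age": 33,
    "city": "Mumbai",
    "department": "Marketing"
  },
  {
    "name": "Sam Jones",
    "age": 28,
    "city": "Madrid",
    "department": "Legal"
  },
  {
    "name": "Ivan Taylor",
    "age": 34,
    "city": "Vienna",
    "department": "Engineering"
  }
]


Search criteria: {'city': 'Vienna', 'age': 34}

Checking 6 records:
  Judy Harris: {city: Toronto, age: 33}
  Heidi Thomas: {city: Vienna, age: 34} <-- MATCH
  Olivia Smith: {city: Rome, age: 31}
  Mia White: {city: Mumbai, age: 33}
  Sam Jones: {city: Madrid, age: 28}
  Ivan Taylor: {city: Vienna, age: 34} <-- MATCH

Matches: ["Heidi Thomas", "Ivan Taylor"]

["Heidi Thomas", "Ivan Taylor"]


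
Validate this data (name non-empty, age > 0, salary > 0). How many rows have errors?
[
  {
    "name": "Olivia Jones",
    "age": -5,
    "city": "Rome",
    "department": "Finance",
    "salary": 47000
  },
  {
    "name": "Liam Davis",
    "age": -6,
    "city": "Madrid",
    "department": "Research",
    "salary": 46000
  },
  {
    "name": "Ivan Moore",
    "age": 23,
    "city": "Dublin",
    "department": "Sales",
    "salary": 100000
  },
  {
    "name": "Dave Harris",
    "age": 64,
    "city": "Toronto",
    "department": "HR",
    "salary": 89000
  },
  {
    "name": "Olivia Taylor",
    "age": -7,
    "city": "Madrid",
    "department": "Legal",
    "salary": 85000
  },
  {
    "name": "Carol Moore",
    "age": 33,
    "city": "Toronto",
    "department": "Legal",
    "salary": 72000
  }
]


Validating 6 records:
Rules: name non-empty, age > 0, salary > 0

  Row 1 (Olivia Jones): negative age: -5
  Row 2 (Liam Davis): negative age: -6
  Row 3 (Ivan Moore): OK
  Row 4 (Dave Harris): OK
  Row 5 (Olivia Taylor): negative age: -7
  Row 6 (Carol Moore): OK

Total errors: 3

3 errors


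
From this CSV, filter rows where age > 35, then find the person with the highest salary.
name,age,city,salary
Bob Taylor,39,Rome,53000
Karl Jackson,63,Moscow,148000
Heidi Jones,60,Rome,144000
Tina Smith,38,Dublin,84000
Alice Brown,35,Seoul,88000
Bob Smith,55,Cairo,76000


Filter: age > 35
Sort by: salary (descending)

Filtered records (5):
  Karl Jackson, age 63, salary $148000
  Heidi Jones, age 60, salary $144000
  Tina Smith, age 38, salary $84000
  Bob Smith, age 55, salary $76000
  Bob Taylor, age 39, salary $53000

Highest salary: Karl Jackson ($148000)

Karl Jackson


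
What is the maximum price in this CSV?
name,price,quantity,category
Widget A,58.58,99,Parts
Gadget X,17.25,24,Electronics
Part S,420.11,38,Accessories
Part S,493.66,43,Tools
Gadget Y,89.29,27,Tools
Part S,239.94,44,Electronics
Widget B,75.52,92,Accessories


Computing maximum price:
Values: [58.58, 17.25, 420.11, 493.66, 89.29, 239.94, 75.52]
Max = 493.66

493.66


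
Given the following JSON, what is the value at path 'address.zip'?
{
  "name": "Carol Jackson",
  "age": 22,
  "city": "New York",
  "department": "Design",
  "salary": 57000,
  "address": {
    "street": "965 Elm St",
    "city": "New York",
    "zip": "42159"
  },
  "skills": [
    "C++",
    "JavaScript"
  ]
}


Query: address.zip
Path: address -> zip
Value: 42159

42159


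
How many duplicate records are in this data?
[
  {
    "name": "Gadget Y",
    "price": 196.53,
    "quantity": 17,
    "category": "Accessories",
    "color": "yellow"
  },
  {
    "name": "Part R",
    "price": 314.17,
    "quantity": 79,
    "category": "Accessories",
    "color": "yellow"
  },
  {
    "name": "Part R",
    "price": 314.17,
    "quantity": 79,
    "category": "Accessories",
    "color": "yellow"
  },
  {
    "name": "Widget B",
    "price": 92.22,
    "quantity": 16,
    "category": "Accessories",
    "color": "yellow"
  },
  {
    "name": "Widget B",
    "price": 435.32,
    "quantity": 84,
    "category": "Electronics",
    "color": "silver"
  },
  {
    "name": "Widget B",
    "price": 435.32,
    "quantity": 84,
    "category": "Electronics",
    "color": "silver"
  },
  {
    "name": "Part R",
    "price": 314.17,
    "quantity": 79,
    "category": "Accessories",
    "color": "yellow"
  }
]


Checking 7 records for duplicates:

  Row 1: Gadget Y ($196.53, qty 17)
  Row 2: Part R ($314.17, qty 79)
  Row 3: Part R ($314.17, qty 79) <-- DUPLICATE
  Row 4: Widget B ($92.22, qty 16)
  Row 5: Widget B ($435.32, qty 84)
  Row 6: Widget B ($435.32, qty 84) <-- DUPLICATE
  Row 7: Part R ($314.17, qty 79) <-- DUPLICATE

Duplicates found: 3
Unique records: 4

3 duplicates, 4 unique


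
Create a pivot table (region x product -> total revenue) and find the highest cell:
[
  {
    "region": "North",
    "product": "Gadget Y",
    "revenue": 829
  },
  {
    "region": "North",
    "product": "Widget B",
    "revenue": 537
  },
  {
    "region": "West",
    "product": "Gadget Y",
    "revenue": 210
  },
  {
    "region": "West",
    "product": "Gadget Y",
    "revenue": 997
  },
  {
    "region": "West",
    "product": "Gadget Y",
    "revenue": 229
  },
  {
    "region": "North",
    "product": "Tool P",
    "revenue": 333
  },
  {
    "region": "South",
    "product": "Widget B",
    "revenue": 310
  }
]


Pivot: region (rows) x product (columns) -> total revenue

     Gadget Y      Tool P        Widget B    
North          829           333           537  
South            0             0           310  
West          1436             0             0  

Highest: West / Gadget Y = $1436

West / Gadget Y = $1436


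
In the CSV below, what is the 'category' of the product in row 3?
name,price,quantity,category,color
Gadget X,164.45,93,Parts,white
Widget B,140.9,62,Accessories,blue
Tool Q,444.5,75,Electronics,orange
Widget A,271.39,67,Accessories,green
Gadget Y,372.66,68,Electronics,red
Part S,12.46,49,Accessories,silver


Query: Row 3 ('Tool Q'), column 'category'
Value: Electronics

Electronics


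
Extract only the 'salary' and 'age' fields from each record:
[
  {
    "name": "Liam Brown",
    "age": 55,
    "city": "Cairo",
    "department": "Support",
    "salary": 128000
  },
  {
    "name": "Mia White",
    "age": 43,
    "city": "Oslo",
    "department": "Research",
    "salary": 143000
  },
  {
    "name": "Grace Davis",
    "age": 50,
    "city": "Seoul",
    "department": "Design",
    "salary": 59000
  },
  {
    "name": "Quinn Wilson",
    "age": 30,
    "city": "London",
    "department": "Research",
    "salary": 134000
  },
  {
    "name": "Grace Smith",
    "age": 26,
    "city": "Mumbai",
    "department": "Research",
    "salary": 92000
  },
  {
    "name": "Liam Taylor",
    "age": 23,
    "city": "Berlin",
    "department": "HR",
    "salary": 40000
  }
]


Original: 6 records with fields: name, age, city, department, salary
Keep: ['salary', 'age']
Drop: ['name', 'city', 'department']
Result: 6 records, 2 fields each

[
  {
    "salary": 128000,
    "age": 55
  },
  {
    "salary": 143000,
    "age": 43
  },
  {
    "salary": 59000,
    "age": 50
  },
  {
    "salary": 134000,
    "age": 30
  },
  {
    "salary": 92000,
    "age": 26
  },
  {
    "salary": 40000,
    "age": 23
  }
]


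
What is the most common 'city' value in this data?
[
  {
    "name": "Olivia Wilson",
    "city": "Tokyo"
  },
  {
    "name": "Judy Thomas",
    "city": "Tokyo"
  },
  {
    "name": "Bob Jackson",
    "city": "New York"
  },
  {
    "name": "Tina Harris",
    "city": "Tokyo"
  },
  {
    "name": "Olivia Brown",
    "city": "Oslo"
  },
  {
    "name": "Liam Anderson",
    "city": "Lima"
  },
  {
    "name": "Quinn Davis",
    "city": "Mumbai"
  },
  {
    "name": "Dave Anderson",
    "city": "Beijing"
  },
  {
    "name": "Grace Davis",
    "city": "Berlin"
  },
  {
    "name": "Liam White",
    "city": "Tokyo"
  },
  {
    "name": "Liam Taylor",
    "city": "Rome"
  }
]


Counting 'city' values across 11 records:

  Tokyo: 4 ####
  New York: 1 #
  Oslo: 1 #
  Lima: 1 #
  Mumbai: 1 #
  Beijing: 1 #
  Berlin: 1 #
  Rome: 1 #

Most common: Tokyo (4 times)

Tokyo (4 times)


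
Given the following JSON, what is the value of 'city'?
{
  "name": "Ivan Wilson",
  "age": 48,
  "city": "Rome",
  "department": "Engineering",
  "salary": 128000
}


Looking up field 'city'
Value: Rome

Rome


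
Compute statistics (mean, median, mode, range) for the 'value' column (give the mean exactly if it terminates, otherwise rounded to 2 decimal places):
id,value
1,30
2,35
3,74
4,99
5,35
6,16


Data: [30, 35, 74, 99, 35, 16]
Count: 6
Sum: 289
Mean: 289/6 ≈ 48.17 (rounded to 2 decimal places)
Sorted: [16, 30, 35, 35, 74, 99]
Median: 35.0
Mode: 35 (2 times)
Range: 99 - 16 = 83
Min: 16, Max: 99

mean≈48.17, median=35.0, mode=35, range=83
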